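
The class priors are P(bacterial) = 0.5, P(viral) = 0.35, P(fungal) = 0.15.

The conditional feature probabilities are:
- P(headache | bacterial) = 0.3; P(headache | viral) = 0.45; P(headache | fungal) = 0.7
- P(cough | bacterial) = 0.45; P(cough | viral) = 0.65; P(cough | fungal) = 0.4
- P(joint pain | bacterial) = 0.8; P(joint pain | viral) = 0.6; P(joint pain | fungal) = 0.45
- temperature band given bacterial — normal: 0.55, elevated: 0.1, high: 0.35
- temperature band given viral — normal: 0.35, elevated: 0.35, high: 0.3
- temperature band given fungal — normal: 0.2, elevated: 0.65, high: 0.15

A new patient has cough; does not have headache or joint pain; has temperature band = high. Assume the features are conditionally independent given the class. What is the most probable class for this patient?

bacterial: 0.5 × (1−0.3) × 0.45 × (1−0.8) × 0.35 = 0.011025
viral: 0.35 × (1−0.45) × 0.65 × (1−0.6) × 0.3 = 0.015015
fungal: 0.15 × (1−0.7) × 0.4 × (1−0.45) × 0.15 = 0.001485
Highest score → viral.

viral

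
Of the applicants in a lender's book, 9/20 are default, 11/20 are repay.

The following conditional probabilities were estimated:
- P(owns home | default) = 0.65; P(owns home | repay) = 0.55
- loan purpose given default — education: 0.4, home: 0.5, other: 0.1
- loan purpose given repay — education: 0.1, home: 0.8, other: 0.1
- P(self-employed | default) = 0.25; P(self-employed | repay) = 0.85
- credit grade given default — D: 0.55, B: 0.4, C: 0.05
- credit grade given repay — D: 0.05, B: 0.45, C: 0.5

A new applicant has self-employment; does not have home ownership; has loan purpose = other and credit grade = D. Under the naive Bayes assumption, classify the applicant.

default

default: 0.45 × (1−0.65) × 0.1 × 0.25 × 0.55 = 0.002165625
repay: 0.55 × (1−0.55) × 0.1 × 0.85 × 0.05 = 0.001051875
Highest score → default.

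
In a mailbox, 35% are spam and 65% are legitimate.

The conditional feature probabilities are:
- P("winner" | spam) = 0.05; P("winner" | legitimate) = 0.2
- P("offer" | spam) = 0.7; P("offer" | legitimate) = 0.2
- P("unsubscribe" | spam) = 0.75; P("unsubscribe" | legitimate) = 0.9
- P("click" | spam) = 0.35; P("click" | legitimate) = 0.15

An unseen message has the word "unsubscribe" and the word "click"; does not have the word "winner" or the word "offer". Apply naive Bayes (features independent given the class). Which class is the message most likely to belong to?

legitimate

spam: 0.35 × (1−0.05) × (1−0.7) × 0.75 × 0.35 = 0.026184375
legitimate: 0.65 × (1−0.2) × (1−0.2) × 0.9 × 0.15 = 0.05616
Highest score → legitimate.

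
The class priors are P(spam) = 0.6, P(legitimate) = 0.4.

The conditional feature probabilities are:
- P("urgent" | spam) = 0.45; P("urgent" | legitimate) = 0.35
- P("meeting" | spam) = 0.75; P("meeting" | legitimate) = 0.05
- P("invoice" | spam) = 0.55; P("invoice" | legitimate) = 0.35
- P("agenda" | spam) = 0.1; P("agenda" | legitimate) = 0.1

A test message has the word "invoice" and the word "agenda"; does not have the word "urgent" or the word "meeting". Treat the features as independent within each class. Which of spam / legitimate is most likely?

legitimate

spam: 0.6 × (1−0.45) × (1−0.75) × 0.55 × 0.1 = 0.0045375
legitimate: 0.4 × (1−0.35) × (1−0.05) × 0.35 × 0.1 = 0.008645
Highest score → legitimate.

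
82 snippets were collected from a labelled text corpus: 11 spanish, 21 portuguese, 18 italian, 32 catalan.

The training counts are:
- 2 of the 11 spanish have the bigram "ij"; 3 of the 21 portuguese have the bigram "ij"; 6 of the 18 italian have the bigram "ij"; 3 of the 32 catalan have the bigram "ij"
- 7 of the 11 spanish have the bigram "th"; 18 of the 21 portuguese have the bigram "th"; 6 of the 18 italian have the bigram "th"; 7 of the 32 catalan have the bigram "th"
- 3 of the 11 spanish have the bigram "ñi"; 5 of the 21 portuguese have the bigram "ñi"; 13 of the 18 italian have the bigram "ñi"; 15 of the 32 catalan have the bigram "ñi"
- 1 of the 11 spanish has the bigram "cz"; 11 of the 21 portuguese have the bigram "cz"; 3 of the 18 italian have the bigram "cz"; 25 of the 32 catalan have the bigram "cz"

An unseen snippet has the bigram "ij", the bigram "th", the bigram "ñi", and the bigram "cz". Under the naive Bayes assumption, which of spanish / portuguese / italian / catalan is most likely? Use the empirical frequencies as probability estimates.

spanish: (11/82) × (2/11) × (7/11) × (3/11) × (1/11) ≈ 0.00038482
portuguese: (21/82) × (3/21) × (18/21) × (5/21) × (11/21) ≈ 0.00391097
italian: (18/82) × (6/18) × (6/18) × (13/18) × (3/18) ≈ 0.00293586
catalan: (32/82) × (3/32) × (7/32) × (15/32) × (25/32) ≈ 0.0029308
Highest score → portuguese.

portuguese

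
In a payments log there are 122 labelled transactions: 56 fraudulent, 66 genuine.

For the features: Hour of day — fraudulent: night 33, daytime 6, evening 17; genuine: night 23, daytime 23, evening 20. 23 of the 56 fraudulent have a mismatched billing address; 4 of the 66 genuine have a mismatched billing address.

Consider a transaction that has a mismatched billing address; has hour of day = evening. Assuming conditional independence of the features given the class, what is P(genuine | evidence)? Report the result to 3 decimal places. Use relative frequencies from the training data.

fraudulent: (56/122) × (17/56) × (23/56) ≈ 0.0572307
genuine: (66/122) × (20/66) × (4/66) ≈ 0.00993542
P(genuine | x) = 0.00993542 / 0.06716612 ≈ 0.148

0.148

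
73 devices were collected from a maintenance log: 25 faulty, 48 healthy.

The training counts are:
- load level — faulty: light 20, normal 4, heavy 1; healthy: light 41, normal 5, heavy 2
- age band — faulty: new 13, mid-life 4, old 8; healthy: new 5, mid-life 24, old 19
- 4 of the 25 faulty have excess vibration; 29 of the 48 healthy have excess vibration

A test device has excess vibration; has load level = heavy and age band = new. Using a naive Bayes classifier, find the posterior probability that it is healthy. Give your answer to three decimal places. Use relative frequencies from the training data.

0.602

faulty: (25/73) × (1/25) × (13/25) × (4/25) ≈ 0.00113973
healthy: (48/73) × (2/48) × (5/48) × (29/48) ≈ 0.00172422
P(healthy | x) = 0.00172422 / 0.00286395 ≈ 0.602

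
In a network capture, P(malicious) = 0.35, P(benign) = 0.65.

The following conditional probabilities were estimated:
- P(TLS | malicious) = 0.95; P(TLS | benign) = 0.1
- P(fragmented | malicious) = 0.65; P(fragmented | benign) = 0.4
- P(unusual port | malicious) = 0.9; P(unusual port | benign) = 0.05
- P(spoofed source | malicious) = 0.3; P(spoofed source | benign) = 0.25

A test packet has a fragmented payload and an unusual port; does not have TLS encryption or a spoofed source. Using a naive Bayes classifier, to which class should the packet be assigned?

benign

malicious: 0.35 × (1−0.95) × 0.65 × 0.9 × (1−0.3) = 0.00716625
benign: 0.65 × (1−0.1) × 0.4 × 0.05 × (1−0.25) = 0.008775
Highest score → benign.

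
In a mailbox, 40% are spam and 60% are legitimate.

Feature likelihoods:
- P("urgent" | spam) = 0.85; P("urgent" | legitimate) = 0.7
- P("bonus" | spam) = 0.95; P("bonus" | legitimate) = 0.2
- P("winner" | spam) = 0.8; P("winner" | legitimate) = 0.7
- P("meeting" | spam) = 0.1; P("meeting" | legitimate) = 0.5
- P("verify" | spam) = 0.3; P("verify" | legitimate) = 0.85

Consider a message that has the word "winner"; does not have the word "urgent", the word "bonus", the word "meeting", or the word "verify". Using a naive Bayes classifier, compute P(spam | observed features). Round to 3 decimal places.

spam: 0.4 × (1−0.85) × (1−0.95) × 0.8 × (1−0.1) × (1−0.3) = 0.001512
legitimate: 0.6 × (1−0.7) × (1−0.2) × 0.7 × (1−0.5) × (1−0.85) = 0.00756
P(spam | x) = 0.001512 / 0.009072 ≈ 0.167

0.167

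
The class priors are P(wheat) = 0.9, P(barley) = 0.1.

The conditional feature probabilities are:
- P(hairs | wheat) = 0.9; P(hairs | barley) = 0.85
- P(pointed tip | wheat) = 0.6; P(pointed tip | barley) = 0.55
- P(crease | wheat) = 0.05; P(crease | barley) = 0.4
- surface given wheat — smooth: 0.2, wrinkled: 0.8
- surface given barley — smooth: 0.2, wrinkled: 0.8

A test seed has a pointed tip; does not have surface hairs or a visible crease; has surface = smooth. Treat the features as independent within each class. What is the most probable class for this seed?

wheat: 0.9 × (1−0.9) × 0.6 × (1−0.05) × 0.2 = 0.01026
barley: 0.1 × (1−0.85) × 0.55 × (1−0.4) × 0.2 = 0.00099
Highest score → wheat.

wheat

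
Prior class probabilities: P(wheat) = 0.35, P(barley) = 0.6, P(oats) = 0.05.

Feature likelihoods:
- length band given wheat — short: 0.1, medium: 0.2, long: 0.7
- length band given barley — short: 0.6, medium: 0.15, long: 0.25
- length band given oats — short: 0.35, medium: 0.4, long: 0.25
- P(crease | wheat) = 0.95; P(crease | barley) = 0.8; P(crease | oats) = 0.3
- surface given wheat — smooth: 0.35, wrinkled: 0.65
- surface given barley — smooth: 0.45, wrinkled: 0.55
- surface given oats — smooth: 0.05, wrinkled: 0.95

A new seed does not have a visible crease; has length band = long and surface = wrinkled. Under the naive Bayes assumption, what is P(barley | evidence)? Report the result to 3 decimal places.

0.503

wheat: 0.35 × 0.7 × (1−0.95) × 0.65 = 0.0079625
barley: 0.6 × 0.25 × (1−0.8) × 0.55 = 0.0165
oats: 0.05 × 0.25 × (1−0.3) × 0.95 = 0.0083125
P(barley | x) = 0.0165 / 0.032775 ≈ 0.503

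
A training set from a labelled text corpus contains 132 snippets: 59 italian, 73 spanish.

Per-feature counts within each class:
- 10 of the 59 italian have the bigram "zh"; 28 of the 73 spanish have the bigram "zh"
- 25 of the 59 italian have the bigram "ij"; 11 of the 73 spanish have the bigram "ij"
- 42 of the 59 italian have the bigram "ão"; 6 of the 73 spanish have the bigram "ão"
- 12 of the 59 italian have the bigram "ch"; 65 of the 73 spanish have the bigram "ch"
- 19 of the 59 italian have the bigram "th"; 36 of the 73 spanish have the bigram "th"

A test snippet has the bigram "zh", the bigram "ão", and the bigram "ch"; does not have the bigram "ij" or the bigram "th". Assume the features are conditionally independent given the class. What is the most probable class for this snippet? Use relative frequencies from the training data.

spanish

italian: (59/132) × (10/59) × (34/59) × (42/59) × (12/59) × (40/59) ≈ 0.00428536
spanish: (73/132) × (28/73) × (62/73) × (6/73) × (65/73) × (37/73) ≈ 0.00668268
Highest score → spanish.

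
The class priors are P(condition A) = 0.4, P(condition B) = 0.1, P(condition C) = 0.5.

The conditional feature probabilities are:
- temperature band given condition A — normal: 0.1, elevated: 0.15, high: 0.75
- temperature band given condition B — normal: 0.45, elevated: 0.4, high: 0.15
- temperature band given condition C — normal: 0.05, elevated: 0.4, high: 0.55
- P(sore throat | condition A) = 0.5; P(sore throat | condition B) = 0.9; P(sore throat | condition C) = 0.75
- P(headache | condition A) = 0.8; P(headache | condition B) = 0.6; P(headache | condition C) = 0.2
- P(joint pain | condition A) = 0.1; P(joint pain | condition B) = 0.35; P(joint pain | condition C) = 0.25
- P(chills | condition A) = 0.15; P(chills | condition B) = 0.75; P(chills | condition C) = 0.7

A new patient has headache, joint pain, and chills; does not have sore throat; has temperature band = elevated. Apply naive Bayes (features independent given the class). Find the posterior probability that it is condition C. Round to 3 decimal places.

condition A: 0.4 × 0.15 × (1−0.5) × 0.8 × 0.1 × 0.15 = 0.00036
condition B: 0.1 × 0.4 × (1−0.9) × 0.6 × 0.35 × 0.75 = 0.00063
condition C: 0.5 × 0.4 × (1−0.75) × 0.2 × 0.25 × 0.7 = 0.00175
P(condition C | x) = 0.00175 / 0.00274 ≈ 0.639

0.639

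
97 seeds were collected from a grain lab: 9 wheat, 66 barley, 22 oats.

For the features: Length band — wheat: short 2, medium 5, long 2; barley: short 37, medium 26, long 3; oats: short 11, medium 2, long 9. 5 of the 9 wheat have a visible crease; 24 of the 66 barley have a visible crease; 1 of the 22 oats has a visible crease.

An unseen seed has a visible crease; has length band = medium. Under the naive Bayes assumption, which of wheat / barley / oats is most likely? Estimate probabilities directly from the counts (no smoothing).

wheat: (9/97) × (5/9) × (5/9) ≈ 0.0286369
barley: (66/97) × (26/66) × (24/66) ≈ 0.0974695
oats: (22/97) × (2/22) × (1/22) ≈ 0.000937207
Highest score → barley.

barley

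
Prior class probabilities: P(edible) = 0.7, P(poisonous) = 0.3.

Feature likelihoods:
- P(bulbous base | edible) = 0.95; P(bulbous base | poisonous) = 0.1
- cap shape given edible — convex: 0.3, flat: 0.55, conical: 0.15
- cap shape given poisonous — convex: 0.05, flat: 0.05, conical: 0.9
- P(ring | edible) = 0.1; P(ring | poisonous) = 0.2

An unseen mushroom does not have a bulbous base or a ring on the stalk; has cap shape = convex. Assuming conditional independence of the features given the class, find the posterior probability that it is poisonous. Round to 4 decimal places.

edible: 0.7 × (1−0.95) × 0.3 × (1−0.1) = 0.00945
poisonous: 0.3 × (1−0.1) × 0.05 × (1−0.2) = 0.0108
P(poisonous | x) = 0.0108 / 0.02025 ≈ 0.5333

0.5333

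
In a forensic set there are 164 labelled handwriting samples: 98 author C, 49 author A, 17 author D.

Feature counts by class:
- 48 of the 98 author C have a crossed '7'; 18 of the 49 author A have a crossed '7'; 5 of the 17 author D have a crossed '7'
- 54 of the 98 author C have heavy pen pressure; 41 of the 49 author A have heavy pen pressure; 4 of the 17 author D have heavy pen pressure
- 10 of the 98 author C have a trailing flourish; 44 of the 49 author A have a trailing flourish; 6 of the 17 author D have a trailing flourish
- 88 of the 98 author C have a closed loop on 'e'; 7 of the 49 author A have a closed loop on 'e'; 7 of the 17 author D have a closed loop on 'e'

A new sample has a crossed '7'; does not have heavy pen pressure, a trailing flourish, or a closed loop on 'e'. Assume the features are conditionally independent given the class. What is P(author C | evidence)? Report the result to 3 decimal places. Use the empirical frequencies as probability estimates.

author C: (98/164) × (48/98) × (44/98) × (88/98) × (10/98) ≈ 0.0120408
author A: (49/164) × (18/49) × (8/49) × (5/49) × (42/49) ≈ 0.00156729
author D: (17/164) × (5/17) × (13/17) × (11/17) × (10/17) ≈ 0.00887392
P(author C | x) = 0.0120408 / 0.02248201 ≈ 0.536

0.536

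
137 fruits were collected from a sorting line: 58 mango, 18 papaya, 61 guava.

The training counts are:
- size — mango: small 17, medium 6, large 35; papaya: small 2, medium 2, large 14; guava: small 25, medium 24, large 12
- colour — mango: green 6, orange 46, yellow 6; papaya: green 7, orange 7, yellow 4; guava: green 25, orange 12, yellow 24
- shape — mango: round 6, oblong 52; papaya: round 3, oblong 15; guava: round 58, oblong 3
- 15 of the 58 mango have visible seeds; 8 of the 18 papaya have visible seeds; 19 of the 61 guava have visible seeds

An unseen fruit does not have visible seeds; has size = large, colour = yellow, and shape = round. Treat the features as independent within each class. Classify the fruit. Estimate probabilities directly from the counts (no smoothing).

mango: (58/137) × (35/58) × (6/58) × (6/58) × (43/58) ≈ 0.00202691
papaya: (18/137) × (14/18) × (4/18) × (3/18) × (10/18) ≈ 0.00210267
guava: (61/137) × (12/61) × (24/61) × (58/61) × (42/61) ≈ 0.0225611
Highest score → guava.

guava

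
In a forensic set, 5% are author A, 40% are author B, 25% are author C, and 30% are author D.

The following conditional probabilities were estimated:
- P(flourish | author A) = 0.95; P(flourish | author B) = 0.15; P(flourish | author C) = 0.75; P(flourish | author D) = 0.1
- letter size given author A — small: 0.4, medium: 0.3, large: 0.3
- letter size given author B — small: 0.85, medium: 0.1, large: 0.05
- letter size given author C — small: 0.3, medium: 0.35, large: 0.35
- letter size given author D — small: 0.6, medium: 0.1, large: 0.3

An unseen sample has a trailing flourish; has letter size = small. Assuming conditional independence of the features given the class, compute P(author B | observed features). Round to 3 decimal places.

0.354

author A: 0.05 × 0.95 × 0.4 = 0.019
author B: 0.4 × 0.15 × 0.85 = 0.051
author C: 0.25 × 0.75 × 0.3 = 0.05625
author D: 0.3 × 0.1 × 0.6 = 0.018
P(author B | x) = 0.051 / 0.14425 ≈ 0.354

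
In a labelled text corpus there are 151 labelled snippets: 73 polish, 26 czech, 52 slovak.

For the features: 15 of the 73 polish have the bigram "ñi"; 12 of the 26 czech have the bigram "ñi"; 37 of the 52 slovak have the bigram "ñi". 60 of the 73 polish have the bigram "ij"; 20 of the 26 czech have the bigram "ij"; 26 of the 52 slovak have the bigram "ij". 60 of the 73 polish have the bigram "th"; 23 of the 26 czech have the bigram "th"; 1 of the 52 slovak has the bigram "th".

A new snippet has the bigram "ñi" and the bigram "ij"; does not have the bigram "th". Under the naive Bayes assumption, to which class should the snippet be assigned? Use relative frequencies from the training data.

slovak

polish: (73/151) × (15/73) × (60/73) × (13/73) ≈ 0.01454
czech: (26/151) × (12/26) × (20/26) × (3/26) ≈ 0.00705357
slovak: (52/151) × (37/52) × (26/52) × (51/52) ≈ 0.12016
Highest score → slovak.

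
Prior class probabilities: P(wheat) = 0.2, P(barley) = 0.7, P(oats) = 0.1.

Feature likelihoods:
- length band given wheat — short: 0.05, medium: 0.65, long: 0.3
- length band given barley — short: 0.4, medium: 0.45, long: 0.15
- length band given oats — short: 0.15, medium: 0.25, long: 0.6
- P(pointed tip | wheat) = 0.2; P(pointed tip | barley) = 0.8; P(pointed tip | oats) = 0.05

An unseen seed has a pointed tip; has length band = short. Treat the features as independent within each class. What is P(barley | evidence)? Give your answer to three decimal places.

wheat: 0.2 × 0.05 × 0.2 = 0.002
barley: 0.7 × 0.4 × 0.8 = 0.224
oats: 0.1 × 0.15 × 0.05 = 0.00075
P(barley | x) = 0.224 / 0.22675 ≈ 0.988

0.988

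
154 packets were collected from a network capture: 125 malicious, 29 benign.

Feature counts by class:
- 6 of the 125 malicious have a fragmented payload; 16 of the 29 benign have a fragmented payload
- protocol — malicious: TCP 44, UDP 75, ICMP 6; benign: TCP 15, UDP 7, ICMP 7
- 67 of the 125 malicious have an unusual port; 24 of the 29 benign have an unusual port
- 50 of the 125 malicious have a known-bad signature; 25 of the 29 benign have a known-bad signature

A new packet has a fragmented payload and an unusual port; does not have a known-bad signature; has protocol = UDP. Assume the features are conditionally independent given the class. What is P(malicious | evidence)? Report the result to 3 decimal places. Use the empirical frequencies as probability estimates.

malicious: (125/154) × (6/125) × (75/125) × (67/125) × (75/125) ≈ 0.00751792
benign: (29/154) × (16/29) × (7/29) × (24/29) × (4/29) ≈ 0.00286269
P(malicious | x) = 0.00751792 / 0.01038061 ≈ 0.724

0.724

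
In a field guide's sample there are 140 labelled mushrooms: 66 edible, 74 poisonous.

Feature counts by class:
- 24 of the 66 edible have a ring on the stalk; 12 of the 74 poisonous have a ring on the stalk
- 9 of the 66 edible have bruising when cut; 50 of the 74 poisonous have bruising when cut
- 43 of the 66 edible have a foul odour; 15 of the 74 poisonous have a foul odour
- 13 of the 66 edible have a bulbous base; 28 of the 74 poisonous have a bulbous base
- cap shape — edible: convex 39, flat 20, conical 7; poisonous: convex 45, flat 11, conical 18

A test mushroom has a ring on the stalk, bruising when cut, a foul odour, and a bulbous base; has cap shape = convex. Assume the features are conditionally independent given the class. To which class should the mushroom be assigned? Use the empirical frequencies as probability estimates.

poisonous

edible: (66/140) × (24/66) × (9/66) × (43/66) × (13/66) × (39/66) ≈ 0.00177266
poisonous: (74/140) × (12/74) × (50/74) × (15/74) × (28/74) × (45/74) ≈ 0.00270121
Highest score → poisonous.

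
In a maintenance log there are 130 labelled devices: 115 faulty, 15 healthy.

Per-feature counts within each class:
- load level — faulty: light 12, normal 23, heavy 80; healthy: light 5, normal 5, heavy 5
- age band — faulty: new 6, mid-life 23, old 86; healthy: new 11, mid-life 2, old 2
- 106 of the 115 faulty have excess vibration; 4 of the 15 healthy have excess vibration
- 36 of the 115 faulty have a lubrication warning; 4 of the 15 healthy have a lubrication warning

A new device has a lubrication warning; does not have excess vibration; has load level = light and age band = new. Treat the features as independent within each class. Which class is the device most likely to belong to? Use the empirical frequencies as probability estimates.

healthy

faulty: (115/130) × (12/115) × (6/115) × (9/115) × (36/115) ≈ 0.000117989
healthy: (15/130) × (5/15) × (11/15) × (11/15) × (4/15) ≈ 0.00551567
Highest score → healthy.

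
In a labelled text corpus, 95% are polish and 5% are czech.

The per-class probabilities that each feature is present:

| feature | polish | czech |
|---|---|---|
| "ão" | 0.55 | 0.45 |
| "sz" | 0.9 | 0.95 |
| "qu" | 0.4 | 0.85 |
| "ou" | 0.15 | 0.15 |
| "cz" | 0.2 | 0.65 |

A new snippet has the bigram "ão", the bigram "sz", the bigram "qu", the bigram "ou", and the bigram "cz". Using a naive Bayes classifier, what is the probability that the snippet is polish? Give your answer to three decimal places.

polish: 0.95 × 0.55 × 0.9 × 0.4 × 0.15 × 0.2 = 0.005643
czech: 0.05 × 0.45 × 0.95 × 0.85 × 0.15 × 0.65 = 0.001771453125
P(polish | x) = 0.005643 / 0.007414453125 ≈ 0.761

0.761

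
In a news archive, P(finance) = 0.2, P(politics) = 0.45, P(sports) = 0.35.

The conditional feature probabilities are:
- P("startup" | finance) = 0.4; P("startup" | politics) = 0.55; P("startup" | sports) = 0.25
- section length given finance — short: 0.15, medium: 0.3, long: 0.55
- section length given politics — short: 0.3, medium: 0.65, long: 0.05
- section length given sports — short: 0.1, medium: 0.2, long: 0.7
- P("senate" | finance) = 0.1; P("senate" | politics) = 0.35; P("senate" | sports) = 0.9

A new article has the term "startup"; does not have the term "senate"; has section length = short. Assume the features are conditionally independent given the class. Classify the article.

politics

finance: 0.2 × 0.4 × 0.15 × (1−0.1) = 0.0108
politics: 0.45 × 0.55 × 0.3 × (1−0.35) = 0.0482625
sports: 0.35 × 0.25 × 0.1 × (1−0.9) = 0.000875
Highest score → politics.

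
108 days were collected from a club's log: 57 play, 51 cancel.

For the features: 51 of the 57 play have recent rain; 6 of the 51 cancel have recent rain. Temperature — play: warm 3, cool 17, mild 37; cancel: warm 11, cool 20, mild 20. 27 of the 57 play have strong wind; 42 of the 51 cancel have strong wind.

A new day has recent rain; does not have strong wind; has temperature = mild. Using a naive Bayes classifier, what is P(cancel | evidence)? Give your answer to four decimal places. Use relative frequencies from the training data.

play: (57/108) × (51/57) × (37/57) × (30/57) ≈ 0.161332
cancel: (51/108) × (6/51) × (20/51) × (9/51) ≈ 0.00384468
P(cancel | x) = 0.00384468 / 0.16517668 ≈ 0.0233

0.0233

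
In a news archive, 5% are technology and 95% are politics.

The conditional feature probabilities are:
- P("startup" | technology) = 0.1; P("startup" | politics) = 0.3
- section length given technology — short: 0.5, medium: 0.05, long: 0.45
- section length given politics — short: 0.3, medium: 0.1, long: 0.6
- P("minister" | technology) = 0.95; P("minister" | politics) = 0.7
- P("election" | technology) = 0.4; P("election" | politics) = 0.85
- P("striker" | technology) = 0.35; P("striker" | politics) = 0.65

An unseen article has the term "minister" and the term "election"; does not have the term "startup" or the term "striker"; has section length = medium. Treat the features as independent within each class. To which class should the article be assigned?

politics

technology: 0.05 × (1−0.1) × 0.05 × 0.95 × 0.4 × (1−0.35) = 0.00055575
politics: 0.95 × (1−0.3) × 0.1 × 0.7 × 0.85 × (1−0.65) = 0.013848625
Highest score → politics.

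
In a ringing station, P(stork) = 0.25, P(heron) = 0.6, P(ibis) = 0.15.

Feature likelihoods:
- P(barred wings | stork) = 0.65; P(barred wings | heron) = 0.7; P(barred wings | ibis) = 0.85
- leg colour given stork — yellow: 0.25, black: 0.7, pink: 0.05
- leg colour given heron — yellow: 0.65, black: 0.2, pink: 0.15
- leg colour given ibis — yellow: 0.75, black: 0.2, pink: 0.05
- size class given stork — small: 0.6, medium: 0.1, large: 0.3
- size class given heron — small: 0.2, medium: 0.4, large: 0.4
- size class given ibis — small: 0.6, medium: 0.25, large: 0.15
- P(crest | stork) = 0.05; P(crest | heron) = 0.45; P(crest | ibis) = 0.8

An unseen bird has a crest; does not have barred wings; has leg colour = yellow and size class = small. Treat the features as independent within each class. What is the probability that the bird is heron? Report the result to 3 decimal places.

0.546

stork: 0.25 × (1−0.65) × 0.25 × 0.6 × 0.05 = 0.00065625
heron: 0.6 × (1−0.7) × 0.65 × 0.2 × 0.45 = 0.01053
ibis: 0.15 × (1−0.85) × 0.75 × 0.6 × 0.8 = 0.0081
P(heron | x) = 0.01053 / 0.01928625 ≈ 0.546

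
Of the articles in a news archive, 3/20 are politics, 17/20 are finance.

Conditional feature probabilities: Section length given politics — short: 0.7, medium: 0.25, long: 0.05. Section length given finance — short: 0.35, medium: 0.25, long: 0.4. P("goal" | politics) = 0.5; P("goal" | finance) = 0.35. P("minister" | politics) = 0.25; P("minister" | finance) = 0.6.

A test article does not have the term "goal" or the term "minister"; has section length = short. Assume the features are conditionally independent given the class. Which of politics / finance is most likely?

finance

politics: 0.15 × 0.7 × (1−0.5) × (1−0.25) = 0.039375
finance: 0.85 × 0.35 × (1−0.35) × (1−0.6) = 0.07735
Highest score → finance.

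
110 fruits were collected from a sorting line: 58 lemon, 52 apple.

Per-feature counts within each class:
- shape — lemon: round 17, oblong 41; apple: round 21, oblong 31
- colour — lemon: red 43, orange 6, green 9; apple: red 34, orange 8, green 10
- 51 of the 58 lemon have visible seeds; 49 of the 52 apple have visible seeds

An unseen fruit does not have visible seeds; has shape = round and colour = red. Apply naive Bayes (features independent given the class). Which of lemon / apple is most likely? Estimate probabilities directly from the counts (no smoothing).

lemon

lemon: (58/110) × (17/58) × (43/58) × (7/58) ≈ 0.0138282
apple: (52/110) × (21/52) × (34/52) × (3/52) ≈ 0.00720145
Highest score → lemon.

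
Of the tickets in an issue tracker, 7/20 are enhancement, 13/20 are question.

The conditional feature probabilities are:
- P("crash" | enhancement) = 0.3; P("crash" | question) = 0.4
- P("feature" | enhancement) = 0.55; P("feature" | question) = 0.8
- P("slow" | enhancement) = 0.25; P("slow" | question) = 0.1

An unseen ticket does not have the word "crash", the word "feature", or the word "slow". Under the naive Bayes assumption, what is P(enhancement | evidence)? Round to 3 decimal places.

enhancement: 0.35 × (1−0.3) × (1−0.55) × (1−0.25) = 0.0826875
question: 0.65 × (1−0.4) × (1−0.8) × (1−0.1) = 0.0702
P(enhancement | x) = 0.0826875 / 0.1528875 ≈ 0.541

0.541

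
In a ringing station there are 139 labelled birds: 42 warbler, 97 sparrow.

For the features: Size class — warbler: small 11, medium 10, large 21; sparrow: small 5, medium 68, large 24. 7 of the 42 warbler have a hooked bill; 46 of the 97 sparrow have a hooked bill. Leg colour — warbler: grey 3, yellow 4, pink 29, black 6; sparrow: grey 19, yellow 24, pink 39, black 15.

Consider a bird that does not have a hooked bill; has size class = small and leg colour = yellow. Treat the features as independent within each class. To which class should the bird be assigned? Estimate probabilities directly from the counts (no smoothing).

warbler: (42/139) × (11/42) × (35/42) × (4/42) ≈ 0.00628069
sparrow: (97/139) × (5/97) × (51/97) × (24/97) ≈ 0.00467943
Highest score → warbler.

warbler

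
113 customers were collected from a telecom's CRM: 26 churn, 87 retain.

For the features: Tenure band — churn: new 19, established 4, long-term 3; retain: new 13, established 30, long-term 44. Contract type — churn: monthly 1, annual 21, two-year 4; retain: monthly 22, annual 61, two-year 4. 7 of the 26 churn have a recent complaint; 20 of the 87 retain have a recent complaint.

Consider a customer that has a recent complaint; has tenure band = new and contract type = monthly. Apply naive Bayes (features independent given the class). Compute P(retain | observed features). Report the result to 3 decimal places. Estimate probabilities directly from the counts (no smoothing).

0.793

churn: (26/113) × (19/26) × (1/26) × (7/26) ≈ 0.00174111
retain: (87/113) × (13/87) × (22/87) × (20/87) ≈ 0.00668774
P(retain | x) = 0.00668774 / 0.00842885 ≈ 0.793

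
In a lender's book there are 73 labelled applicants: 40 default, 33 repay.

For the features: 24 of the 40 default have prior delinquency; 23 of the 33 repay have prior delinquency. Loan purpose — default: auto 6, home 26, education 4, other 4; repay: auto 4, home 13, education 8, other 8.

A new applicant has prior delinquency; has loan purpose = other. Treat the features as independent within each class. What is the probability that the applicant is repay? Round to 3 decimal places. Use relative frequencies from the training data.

default: (40/73) × (24/40) × (4/40) ≈ 0.0328767
repay: (33/73) × (23/33) × (8/33) ≈ 0.0763802
P(repay | x) = 0.0763802 / 0.1092569 ≈ 0.699

0.699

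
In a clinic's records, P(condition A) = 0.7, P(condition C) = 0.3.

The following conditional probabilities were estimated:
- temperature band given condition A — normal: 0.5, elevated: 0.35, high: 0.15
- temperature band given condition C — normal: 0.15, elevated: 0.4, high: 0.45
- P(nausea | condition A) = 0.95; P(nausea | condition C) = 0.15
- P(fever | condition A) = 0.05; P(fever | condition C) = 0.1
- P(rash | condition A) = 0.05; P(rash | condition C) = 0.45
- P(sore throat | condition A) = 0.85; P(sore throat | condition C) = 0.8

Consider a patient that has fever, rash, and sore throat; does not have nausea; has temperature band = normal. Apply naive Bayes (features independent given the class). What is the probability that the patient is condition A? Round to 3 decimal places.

0.026

condition A: 0.7 × 0.5 × (1−0.95) × 0.05 × 0.05 × 0.85 = 0.0000371875
condition C: 0.3 × 0.15 × (1−0.15) × 0.1 × 0.45 × 0.8 = 0.001377
P(condition A | x) = 0.0000371875 / 0.0014141875 ≈ 0.026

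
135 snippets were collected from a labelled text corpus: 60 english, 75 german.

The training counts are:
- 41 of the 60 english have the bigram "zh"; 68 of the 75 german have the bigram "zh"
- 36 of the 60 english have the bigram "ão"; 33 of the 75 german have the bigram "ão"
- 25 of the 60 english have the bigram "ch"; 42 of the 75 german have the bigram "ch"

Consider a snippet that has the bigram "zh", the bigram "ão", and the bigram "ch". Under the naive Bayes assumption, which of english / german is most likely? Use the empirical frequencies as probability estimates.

german

english: (60/135) × (41/60) × (36/60) × (25/60) ≈ 0.0759259
german: (75/135) × (68/75) × (33/75) × (42/75) ≈ 0.124113
Highest score → german.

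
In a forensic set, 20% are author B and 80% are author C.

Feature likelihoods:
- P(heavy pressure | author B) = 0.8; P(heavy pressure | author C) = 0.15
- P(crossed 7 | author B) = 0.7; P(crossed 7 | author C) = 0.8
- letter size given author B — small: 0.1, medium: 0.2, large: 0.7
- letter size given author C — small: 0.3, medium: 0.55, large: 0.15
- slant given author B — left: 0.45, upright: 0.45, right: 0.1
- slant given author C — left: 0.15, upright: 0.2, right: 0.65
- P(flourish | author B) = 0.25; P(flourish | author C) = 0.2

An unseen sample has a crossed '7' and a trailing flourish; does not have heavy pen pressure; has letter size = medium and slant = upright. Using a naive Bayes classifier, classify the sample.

author B: 0.2 × (1−0.8) × 0.7 × 0.2 × 0.45 × 0.25 = 0.00063
author C: 0.8 × (1−0.15) × 0.8 × 0.55 × 0.2 × 0.2 = 0.011968
Highest score → author C.

author C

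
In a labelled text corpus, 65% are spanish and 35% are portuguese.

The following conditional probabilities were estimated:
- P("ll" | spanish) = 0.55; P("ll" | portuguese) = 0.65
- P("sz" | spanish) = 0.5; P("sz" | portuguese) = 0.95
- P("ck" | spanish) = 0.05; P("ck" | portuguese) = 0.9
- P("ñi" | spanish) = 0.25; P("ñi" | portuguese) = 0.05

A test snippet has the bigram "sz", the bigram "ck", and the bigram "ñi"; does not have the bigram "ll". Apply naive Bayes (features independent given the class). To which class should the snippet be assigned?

spanish: 0.65 × (1−0.55) × 0.5 × 0.05 × 0.25 = 0.001828125
portuguese: 0.35 × (1−0.65) × 0.95 × 0.9 × 0.05 = 0.005236875
Highest score → portuguese.

portuguese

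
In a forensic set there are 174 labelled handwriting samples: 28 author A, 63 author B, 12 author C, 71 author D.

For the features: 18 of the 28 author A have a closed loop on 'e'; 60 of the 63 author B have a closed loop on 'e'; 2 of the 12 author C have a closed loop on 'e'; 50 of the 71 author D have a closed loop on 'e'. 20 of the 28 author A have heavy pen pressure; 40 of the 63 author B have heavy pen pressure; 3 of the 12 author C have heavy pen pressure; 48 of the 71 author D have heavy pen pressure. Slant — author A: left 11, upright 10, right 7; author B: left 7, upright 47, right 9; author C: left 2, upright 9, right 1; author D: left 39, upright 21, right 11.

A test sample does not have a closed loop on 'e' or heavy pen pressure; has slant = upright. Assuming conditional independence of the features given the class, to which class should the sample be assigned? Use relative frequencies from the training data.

author C

author A: (28/174) × (10/28) × (8/28) × (10/28) ≈ 0.00586441
author B: (63/174) × (3/63) × (23/63) × (47/63) ≈ 0.00469588
author C: (12/174) × (10/12) × (9/12) × (9/12) ≈ 0.0323276
author D: (71/174) × (21/71) × (23/71) × (21/71) ≈ 0.0115638
Highest score → author C.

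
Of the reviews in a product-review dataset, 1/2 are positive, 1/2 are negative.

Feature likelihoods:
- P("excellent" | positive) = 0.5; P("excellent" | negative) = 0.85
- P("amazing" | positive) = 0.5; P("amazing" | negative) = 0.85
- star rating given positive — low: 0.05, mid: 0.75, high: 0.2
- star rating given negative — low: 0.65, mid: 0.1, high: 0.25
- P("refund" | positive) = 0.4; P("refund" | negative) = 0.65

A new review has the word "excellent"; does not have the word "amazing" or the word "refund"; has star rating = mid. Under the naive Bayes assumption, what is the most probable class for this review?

positive

positive: 0.5 × 0.5 × (1−0.5) × 0.75 × (1−0.4) = 0.05625
negative: 0.5 × 0.85 × (1−0.85) × 0.1 × (1−0.65) = 0.00223125
Highest score → positive.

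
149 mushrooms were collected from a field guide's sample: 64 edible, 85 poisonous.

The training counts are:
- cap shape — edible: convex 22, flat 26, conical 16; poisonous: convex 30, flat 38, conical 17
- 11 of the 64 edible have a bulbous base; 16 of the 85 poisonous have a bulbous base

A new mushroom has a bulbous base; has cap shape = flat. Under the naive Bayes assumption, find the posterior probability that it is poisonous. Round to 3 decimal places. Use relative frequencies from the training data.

edible: (64/149) × (26/64) × (11/64) ≈ 0.0299916
poisonous: (85/149) × (38/85) × (16/85) ≈ 0.0480063
P(poisonous | x) = 0.0480063 / 0.0779979 ≈ 0.615

0.615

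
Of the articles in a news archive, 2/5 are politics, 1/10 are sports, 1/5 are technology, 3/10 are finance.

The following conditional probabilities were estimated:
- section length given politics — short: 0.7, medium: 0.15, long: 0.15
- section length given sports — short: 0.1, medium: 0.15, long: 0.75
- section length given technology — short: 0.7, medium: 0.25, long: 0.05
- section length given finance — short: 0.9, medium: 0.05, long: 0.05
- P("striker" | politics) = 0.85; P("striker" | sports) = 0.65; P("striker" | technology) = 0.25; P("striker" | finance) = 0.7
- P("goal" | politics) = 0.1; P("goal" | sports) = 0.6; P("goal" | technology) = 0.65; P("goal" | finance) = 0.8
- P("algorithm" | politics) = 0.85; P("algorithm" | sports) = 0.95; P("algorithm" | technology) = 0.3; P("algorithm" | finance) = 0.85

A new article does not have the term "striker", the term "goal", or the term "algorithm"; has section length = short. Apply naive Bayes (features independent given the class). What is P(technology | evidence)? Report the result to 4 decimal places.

0.7590

politics: 0.4 × 0.7 × (1−0.85) × (1−0.1) × (1−0.85) = 0.00567
sports: 0.1 × 0.1 × (1−0.65) × (1−0.6) × (1−0.95) = 0.00007
technology: 0.2 × 0.7 × (1−0.25) × (1−0.65) × (1−0.3) = 0.025725
finance: 0.3 × 0.9 × (1−0.7) × (1−0.8) × (1−0.85) = 0.00243
P(technology | x) = 0.025725 / 0.033895 ≈ 0.7590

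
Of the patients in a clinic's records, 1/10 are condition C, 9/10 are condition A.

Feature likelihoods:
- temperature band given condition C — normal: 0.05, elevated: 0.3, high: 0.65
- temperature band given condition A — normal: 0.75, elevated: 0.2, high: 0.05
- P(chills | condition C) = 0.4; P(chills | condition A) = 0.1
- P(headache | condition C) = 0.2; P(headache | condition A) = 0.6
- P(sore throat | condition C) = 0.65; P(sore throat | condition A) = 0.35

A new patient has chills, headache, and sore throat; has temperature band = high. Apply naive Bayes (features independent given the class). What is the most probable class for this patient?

condition C: 0.1 × 0.65 × 0.4 × 0.2 × 0.65 = 0.00338
condition A: 0.9 × 0.05 × 0.1 × 0.6 × 0.35 = 0.000945
Highest score → condition C.

condition C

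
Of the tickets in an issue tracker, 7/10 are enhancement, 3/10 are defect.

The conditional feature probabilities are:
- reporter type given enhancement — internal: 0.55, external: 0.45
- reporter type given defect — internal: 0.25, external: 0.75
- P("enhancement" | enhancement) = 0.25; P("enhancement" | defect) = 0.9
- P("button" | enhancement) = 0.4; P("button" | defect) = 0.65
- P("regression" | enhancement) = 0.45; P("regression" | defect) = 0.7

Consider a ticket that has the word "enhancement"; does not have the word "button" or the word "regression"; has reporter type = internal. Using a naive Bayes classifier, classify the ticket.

enhancement

enhancement: 0.7 × 0.55 × 0.25 × (1−0.4) × (1−0.45) = 0.0317625
defect: 0.3 × 0.25 × 0.9 × (1−0.65) × (1−0.7) = 0.0070875
Highest score → enhancement.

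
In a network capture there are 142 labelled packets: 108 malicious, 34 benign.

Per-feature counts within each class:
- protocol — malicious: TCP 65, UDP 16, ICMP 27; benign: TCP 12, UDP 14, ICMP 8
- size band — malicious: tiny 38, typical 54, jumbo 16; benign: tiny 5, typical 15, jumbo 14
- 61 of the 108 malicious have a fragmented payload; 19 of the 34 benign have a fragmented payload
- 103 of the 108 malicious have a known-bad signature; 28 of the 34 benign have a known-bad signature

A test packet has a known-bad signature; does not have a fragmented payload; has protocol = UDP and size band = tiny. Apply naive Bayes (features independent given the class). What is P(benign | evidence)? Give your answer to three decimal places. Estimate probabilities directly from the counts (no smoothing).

0.243

malicious: (108/142) × (16/108) × (38/108) × (47/108) × (103/108) ≈ 0.0164543
benign: (34/142) × (14/34) × (5/34) × (15/34) × (28/34) ≈ 0.00526771
P(benign | x) = 0.00526771 / 0.02172201 ≈ 0.243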